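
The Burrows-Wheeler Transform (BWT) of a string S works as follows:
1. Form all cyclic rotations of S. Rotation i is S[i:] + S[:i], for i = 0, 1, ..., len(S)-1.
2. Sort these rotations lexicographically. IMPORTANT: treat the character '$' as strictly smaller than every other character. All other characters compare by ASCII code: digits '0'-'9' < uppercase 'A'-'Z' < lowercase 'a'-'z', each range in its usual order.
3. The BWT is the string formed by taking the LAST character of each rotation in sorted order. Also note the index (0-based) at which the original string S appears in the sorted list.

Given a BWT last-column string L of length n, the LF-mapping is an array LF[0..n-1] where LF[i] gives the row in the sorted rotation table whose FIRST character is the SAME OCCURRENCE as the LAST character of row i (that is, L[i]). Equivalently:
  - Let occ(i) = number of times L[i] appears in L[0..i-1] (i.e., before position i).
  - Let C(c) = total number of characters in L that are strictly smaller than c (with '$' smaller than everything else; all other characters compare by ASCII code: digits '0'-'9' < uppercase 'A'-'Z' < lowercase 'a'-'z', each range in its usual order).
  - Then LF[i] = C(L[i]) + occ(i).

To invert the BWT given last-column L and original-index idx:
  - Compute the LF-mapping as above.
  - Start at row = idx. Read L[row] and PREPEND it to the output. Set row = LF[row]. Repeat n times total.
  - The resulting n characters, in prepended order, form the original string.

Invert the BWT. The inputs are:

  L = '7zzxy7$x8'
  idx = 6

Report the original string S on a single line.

Answer: yx8z7xz7$

Derivation:
LF mapping: 1 7 8 4 6 2 0 5 3
Walk LF starting at row 6, prepending L[row]:
  step 1: row=6, L[6]='$', prepend. Next row=LF[6]=0
  step 2: row=0, L[0]='7', prepend. Next row=LF[0]=1
  step 3: row=1, L[1]='z', prepend. Next row=LF[1]=7
  step 4: row=7, L[7]='x', prepend. Next row=LF[7]=5
  step 5: row=5, L[5]='7', prepend. Next row=LF[5]=2
  step 6: row=2, L[2]='z', prepend. Next row=LF[2]=8
  step 7: row=8, L[8]='8', prepend. Next row=LF[8]=3
  step 8: row=3, L[3]='x', prepend. Next row=LF[3]=4
  step 9: row=4, L[4]='y', prepend. Next row=LF[4]=6
Reversed output: yx8z7xz7$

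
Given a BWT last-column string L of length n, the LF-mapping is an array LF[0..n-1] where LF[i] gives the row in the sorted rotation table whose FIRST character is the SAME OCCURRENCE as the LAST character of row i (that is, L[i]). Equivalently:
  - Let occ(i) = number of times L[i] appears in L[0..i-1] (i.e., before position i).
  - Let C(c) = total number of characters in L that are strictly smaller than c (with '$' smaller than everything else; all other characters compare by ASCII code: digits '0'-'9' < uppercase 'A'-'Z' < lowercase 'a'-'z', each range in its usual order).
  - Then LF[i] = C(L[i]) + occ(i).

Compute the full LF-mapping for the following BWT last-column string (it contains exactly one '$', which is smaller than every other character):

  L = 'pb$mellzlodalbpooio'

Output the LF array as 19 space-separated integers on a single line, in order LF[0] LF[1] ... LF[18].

Char counts: '$':1, 'a':1, 'b':2, 'd':1, 'e':1, 'i':1, 'l':4, 'm':1, 'o':4, 'p':2, 'z':1
C (first-col start): C('$')=0, C('a')=1, C('b')=2, C('d')=4, C('e')=5, C('i')=6, C('l')=7, C('m')=11, C('o')=12, C('p')=16, C('z')=18
L[0]='p': occ=0, LF[0]=C('p')+0=16+0=16
L[1]='b': occ=0, LF[1]=C('b')+0=2+0=2
L[2]='$': occ=0, LF[2]=C('$')+0=0+0=0
L[3]='m': occ=0, LF[3]=C('m')+0=11+0=11
L[4]='e': occ=0, LF[4]=C('e')+0=5+0=5
L[5]='l': occ=0, LF[5]=C('l')+0=7+0=7
L[6]='l': occ=1, LF[6]=C('l')+1=7+1=8
L[7]='z': occ=0, LF[7]=C('z')+0=18+0=18
L[8]='l': occ=2, LF[8]=C('l')+2=7+2=9
L[9]='o': occ=0, LF[9]=C('o')+0=12+0=12
L[10]='d': occ=0, LF[10]=C('d')+0=4+0=4
L[11]='a': occ=0, LF[11]=C('a')+0=1+0=1
L[12]='l': occ=3, LF[12]=C('l')+3=7+3=10
L[13]='b': occ=1, LF[13]=C('b')+1=2+1=3
L[14]='p': occ=1, LF[14]=C('p')+1=16+1=17
L[15]='o': occ=1, LF[15]=C('o')+1=12+1=13
L[16]='o': occ=2, LF[16]=C('o')+2=12+2=14
L[17]='i': occ=0, LF[17]=C('i')+0=6+0=6
L[18]='o': occ=3, LF[18]=C('o')+3=12+3=15

Answer: 16 2 0 11 5 7 8 18 9 12 4 1 10 3 17 13 14 6 15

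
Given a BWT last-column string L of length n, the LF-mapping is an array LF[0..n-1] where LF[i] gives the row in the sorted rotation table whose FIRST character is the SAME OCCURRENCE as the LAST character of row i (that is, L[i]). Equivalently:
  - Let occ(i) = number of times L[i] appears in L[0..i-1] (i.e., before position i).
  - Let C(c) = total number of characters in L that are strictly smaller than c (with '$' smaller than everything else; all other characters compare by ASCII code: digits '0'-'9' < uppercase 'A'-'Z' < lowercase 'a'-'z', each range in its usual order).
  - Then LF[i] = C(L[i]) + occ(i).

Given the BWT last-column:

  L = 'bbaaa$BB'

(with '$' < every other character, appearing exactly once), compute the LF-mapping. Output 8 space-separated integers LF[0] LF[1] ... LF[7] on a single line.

Answer: 6 7 3 4 5 0 1 2

Derivation:
Char counts: '$':1, 'B':2, 'a':3, 'b':2
C (first-col start): C('$')=0, C('B')=1, C('a')=3, C('b')=6
L[0]='b': occ=0, LF[0]=C('b')+0=6+0=6
L[1]='b': occ=1, LF[1]=C('b')+1=6+1=7
L[2]='a': occ=0, LF[2]=C('a')+0=3+0=3
L[3]='a': occ=1, LF[3]=C('a')+1=3+1=4
L[4]='a': occ=2, LF[4]=C('a')+2=3+2=5
L[5]='$': occ=0, LF[5]=C('$')+0=0+0=0
L[6]='B': occ=0, LF[6]=C('B')+0=1+0=1
L[7]='B': occ=1, LF[7]=C('B')+1=1+1=2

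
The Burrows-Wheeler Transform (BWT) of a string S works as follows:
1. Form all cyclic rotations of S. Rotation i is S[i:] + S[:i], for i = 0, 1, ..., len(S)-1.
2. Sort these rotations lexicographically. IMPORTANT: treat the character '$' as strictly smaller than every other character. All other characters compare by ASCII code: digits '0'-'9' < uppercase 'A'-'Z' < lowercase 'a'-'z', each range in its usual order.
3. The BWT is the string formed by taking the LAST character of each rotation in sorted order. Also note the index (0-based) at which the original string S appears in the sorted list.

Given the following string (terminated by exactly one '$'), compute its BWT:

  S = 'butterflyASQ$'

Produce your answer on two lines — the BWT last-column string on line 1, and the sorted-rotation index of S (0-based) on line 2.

All 13 rotations (rotation i = S[i:]+S[:i]):
  rot[0] = butterflyASQ$
  rot[1] = utterflyASQ$b
  rot[2] = tterflyASQ$bu
  rot[3] = terflyASQ$but
  rot[4] = erflyASQ$butt
  rot[5] = rflyASQ$butte
  rot[6] = flyASQ$butter
  rot[7] = lyASQ$butterf
  rot[8] = yASQ$butterfl
  rot[9] = ASQ$butterfly
  rot[10] = SQ$butterflyA
  rot[11] = Q$butterflyAS
  rot[12] = $butterflyASQ
Sorted (with $ < everything):
  sorted[0] = $butterflyASQ  (last char: 'Q')
  sorted[1] = ASQ$butterfly  (last char: 'y')
  sorted[2] = Q$butterflyAS  (last char: 'S')
  sorted[3] = SQ$butterflyA  (last char: 'A')
  sorted[4] = butterflyASQ$  (last char: '$')
  sorted[5] = erflyASQ$butt  (last char: 't')
  sorted[6] = flyASQ$butter  (last char: 'r')
  sorted[7] = lyASQ$butterf  (last char: 'f')
  sorted[8] = rflyASQ$butte  (last char: 'e')
  sorted[9] = terflyASQ$but  (last char: 't')
  sorted[10] = tterflyASQ$bu  (last char: 'u')
  sorted[11] = utterflyASQ$b  (last char: 'b')
  sorted[12] = yASQ$butterfl  (last char: 'l')
Last column: QySA$trfetubl
Original string S is at sorted index 4

Answer: QySA$trfetubl
4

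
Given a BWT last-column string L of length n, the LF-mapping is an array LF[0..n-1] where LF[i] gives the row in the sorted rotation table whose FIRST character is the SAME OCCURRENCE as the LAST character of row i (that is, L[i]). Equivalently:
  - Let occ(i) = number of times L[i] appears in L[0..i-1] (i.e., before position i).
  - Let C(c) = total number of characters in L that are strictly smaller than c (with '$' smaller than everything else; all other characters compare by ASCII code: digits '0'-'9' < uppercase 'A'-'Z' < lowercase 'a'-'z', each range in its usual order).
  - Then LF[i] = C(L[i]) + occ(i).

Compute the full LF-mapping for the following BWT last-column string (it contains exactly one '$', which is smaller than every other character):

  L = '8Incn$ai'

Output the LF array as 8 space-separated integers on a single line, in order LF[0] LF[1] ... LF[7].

Char counts: '$':1, '8':1, 'I':1, 'a':1, 'c':1, 'i':1, 'n':2
C (first-col start): C('$')=0, C('8')=1, C('I')=2, C('a')=3, C('c')=4, C('i')=5, C('n')=6
L[0]='8': occ=0, LF[0]=C('8')+0=1+0=1
L[1]='I': occ=0, LF[1]=C('I')+0=2+0=2
L[2]='n': occ=0, LF[2]=C('n')+0=6+0=6
L[3]='c': occ=0, LF[3]=C('c')+0=4+0=4
L[4]='n': occ=1, LF[4]=C('n')+1=6+1=7
L[5]='$': occ=0, LF[5]=C('$')+0=0+0=0
L[6]='a': occ=0, LF[6]=C('a')+0=3+0=3
L[7]='i': occ=0, LF[7]=C('i')+0=5+0=5

Answer: 1 2 6 4 7 0 3 5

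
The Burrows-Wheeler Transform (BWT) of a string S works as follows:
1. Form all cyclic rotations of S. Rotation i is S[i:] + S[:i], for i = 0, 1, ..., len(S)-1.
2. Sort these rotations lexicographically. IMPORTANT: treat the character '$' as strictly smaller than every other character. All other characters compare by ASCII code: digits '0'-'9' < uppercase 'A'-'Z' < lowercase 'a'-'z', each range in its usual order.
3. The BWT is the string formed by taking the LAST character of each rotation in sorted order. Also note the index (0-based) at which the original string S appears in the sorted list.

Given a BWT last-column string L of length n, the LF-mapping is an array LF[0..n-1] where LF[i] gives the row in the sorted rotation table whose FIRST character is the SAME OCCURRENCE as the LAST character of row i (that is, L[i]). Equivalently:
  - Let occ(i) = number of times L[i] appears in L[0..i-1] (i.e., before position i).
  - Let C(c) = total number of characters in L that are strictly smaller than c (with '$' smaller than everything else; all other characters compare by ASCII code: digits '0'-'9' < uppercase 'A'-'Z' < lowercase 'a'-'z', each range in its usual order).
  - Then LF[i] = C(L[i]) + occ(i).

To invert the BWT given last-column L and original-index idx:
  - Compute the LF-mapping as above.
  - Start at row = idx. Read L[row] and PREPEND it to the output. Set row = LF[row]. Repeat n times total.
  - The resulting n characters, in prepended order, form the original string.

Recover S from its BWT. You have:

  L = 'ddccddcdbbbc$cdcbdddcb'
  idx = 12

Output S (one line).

LF mapping: 13 14 6 7 15 16 8 17 1 2 3 9 0 10 18 11 4 19 20 21 12 5
Walk LF starting at row 12, prepending L[row]:
  step 1: row=12, L[12]='$', prepend. Next row=LF[12]=0
  step 2: row=0, L[0]='d', prepend. Next row=LF[0]=13
  step 3: row=13, L[13]='c', prepend. Next row=LF[13]=10
  step 4: row=10, L[10]='b', prepend. Next row=LF[10]=3
  step 5: row=3, L[3]='c', prepend. Next row=LF[3]=7
  step 6: row=7, L[7]='d', prepend. Next row=LF[7]=17
  step 7: row=17, L[17]='d', prepend. Next row=LF[17]=19
  step 8: row=19, L[19]='d', prepend. Next row=LF[19]=21
  step 9: row=21, L[21]='b', prepend. Next row=LF[21]=5
  step 10: row=5, L[5]='d', prepend. Next row=LF[5]=16
  step 11: row=16, L[16]='b', prepend. Next row=LF[16]=4
  step 12: row=4, L[4]='d', prepend. Next row=LF[4]=15
  step 13: row=15, L[15]='c', prepend. Next row=LF[15]=11
  step 14: row=11, L[11]='c', prepend. Next row=LF[11]=9
  step 15: row=9, L[9]='b', prepend. Next row=LF[9]=2
  step 16: row=2, L[2]='c', prepend. Next row=LF[2]=6
  step 17: row=6, L[6]='c', prepend. Next row=LF[6]=8
  step 18: row=8, L[8]='b', prepend. Next row=LF[8]=1
  step 19: row=1, L[1]='d', prepend. Next row=LF[1]=14
  step 20: row=14, L[14]='d', prepend. Next row=LF[14]=18
  step 21: row=18, L[18]='d', prepend. Next row=LF[18]=20
  step 22: row=20, L[20]='c', prepend. Next row=LF[20]=12
Reversed output: cdddbccbccdbdbdddcbcd$

Answer: cdddbccbccdbdbdddcbcd$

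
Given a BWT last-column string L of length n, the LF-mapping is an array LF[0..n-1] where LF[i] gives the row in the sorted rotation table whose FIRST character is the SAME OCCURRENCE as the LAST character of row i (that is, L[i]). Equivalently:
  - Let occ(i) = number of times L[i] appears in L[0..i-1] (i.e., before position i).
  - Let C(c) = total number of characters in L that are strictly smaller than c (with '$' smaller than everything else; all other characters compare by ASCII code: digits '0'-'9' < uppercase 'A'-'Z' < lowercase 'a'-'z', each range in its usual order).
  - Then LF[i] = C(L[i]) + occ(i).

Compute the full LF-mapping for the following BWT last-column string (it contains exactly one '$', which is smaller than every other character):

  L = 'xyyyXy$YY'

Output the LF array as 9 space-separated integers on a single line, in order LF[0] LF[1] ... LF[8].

Char counts: '$':1, 'X':1, 'Y':2, 'x':1, 'y':4
C (first-col start): C('$')=0, C('X')=1, C('Y')=2, C('x')=4, C('y')=5
L[0]='x': occ=0, LF[0]=C('x')+0=4+0=4
L[1]='y': occ=0, LF[1]=C('y')+0=5+0=5
L[2]='y': occ=1, LF[2]=C('y')+1=5+1=6
L[3]='y': occ=2, LF[3]=C('y')+2=5+2=7
L[4]='X': occ=0, LF[4]=C('X')+0=1+0=1
L[5]='y': occ=3, LF[5]=C('y')+3=5+3=8
L[6]='$': occ=0, LF[6]=C('$')+0=0+0=0
L[7]='Y': occ=0, LF[7]=C('Y')+0=2+0=2
L[8]='Y': occ=1, LF[8]=C('Y')+1=2+1=3

Answer: 4 5 6 7 1 8 0 2 3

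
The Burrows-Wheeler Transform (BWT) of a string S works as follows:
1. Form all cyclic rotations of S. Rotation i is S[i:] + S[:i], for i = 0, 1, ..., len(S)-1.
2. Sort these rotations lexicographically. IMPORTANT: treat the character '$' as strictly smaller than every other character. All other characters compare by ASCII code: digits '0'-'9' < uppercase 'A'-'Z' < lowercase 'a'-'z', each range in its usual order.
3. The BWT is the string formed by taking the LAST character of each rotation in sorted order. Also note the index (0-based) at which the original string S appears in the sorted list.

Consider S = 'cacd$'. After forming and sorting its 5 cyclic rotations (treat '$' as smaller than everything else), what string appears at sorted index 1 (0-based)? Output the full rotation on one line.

All 5 rotations (rotation i = S[i:]+S[:i]):
  rot[0] = cacd$
  rot[1] = acd$c
  rot[2] = cd$ca
  rot[3] = d$cac
  rot[4] = $cacd
Sorted (with $ < everything):
  sorted[0] = $cacd
  sorted[1] = acd$c
  sorted[2] = cacd$
  sorted[3] = cd$ca
  sorted[4] = d$cac
sorted[1] = acd$c

Answer: acd$c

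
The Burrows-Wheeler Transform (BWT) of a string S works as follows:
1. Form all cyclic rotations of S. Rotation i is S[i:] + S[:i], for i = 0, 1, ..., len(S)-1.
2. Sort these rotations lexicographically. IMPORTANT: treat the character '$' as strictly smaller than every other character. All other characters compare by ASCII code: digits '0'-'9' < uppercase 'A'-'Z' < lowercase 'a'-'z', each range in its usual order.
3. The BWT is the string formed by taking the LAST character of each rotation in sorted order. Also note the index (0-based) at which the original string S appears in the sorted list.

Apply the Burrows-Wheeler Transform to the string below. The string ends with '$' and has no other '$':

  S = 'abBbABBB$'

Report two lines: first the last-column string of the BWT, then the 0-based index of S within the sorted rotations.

All 9 rotations (rotation i = S[i:]+S[:i]):
  rot[0] = abBbABBB$
  rot[1] = bBbABBB$a
  rot[2] = BbABBB$ab
  rot[3] = bABBB$abB
  rot[4] = ABBB$abBb
  rot[5] = BBB$abBbA
  rot[6] = BB$abBbAB
  rot[7] = B$abBbABB
  rot[8] = $abBbABBB
Sorted (with $ < everything):
  sorted[0] = $abBbABBB  (last char: 'B')
  sorted[1] = ABBB$abBb  (last char: 'b')
  sorted[2] = B$abBbABB  (last char: 'B')
  sorted[3] = BB$abBbAB  (last char: 'B')
  sorted[4] = BBB$abBbA  (last char: 'A')
  sorted[5] = BbABBB$ab  (last char: 'b')
  sorted[6] = abBbABBB$  (last char: '$')
  sorted[7] = bABBB$abB  (last char: 'B')
  sorted[8] = bBbABBB$a  (last char: 'a')
Last column: BbBBAb$Ba
Original string S is at sorted index 6

Answer: BbBBAb$Ba
6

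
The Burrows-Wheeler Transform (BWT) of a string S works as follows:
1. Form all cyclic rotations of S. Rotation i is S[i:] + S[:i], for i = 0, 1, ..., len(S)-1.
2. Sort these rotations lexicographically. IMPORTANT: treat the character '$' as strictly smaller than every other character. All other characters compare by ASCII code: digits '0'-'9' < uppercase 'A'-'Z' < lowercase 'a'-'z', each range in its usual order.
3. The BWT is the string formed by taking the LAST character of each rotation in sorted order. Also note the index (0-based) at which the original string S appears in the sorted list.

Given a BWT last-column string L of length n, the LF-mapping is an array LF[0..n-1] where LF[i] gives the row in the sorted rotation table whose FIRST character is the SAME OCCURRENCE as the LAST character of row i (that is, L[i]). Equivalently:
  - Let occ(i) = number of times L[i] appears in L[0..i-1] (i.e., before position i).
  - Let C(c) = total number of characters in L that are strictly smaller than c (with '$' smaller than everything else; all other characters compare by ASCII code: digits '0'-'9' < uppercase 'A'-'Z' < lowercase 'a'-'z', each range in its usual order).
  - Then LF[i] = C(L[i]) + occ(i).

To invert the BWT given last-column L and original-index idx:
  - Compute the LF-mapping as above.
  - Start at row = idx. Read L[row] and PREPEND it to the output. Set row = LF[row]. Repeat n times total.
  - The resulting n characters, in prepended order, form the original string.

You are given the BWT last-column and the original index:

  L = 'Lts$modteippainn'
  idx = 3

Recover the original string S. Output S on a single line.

LF mapping: 1 14 13 0 7 10 3 15 4 5 11 12 2 6 8 9
Walk LF starting at row 3, prepending L[row]:
  step 1: row=3, L[3]='$', prepend. Next row=LF[3]=0
  step 2: row=0, L[0]='L', prepend. Next row=LF[0]=1
  step 3: row=1, L[1]='t', prepend. Next row=LF[1]=14
  step 4: row=14, L[14]='n', prepend. Next row=LF[14]=8
  step 5: row=8, L[8]='e', prepend. Next row=LF[8]=4
  step 6: row=4, L[4]='m', prepend. Next row=LF[4]=7
  step 7: row=7, L[7]='t', prepend. Next row=LF[7]=15
  step 8: row=15, L[15]='n', prepend. Next row=LF[15]=9
  step 9: row=9, L[9]='i', prepend. Next row=LF[9]=5
  step 10: row=5, L[5]='o', prepend. Next row=LF[5]=10
  step 11: row=10, L[10]='p', prepend. Next row=LF[10]=11
  step 12: row=11, L[11]='p', prepend. Next row=LF[11]=12
  step 13: row=12, L[12]='a', prepend. Next row=LF[12]=2
  step 14: row=2, L[2]='s', prepend. Next row=LF[2]=13
  step 15: row=13, L[13]='i', prepend. Next row=LF[13]=6
  step 16: row=6, L[6]='d', prepend. Next row=LF[6]=3
Reversed output: disappointmentL$

Answer: disappointmentL$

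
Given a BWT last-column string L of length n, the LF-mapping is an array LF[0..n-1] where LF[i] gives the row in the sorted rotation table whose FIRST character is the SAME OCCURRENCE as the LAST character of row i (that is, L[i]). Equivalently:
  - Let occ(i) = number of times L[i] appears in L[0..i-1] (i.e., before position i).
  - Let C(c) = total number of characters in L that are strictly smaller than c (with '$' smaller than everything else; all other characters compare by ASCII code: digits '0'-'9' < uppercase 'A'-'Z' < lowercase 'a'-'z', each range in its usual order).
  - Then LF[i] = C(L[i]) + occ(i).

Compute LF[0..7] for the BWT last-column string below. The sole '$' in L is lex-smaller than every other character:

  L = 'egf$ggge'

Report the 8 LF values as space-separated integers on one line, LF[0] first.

Char counts: '$':1, 'e':2, 'f':1, 'g':4
C (first-col start): C('$')=0, C('e')=1, C('f')=3, C('g')=4
L[0]='e': occ=0, LF[0]=C('e')+0=1+0=1
L[1]='g': occ=0, LF[1]=C('g')+0=4+0=4
L[2]='f': occ=0, LF[2]=C('f')+0=3+0=3
L[3]='$': occ=0, LF[3]=C('$')+0=0+0=0
L[4]='g': occ=1, LF[4]=C('g')+1=4+1=5
L[5]='g': occ=2, LF[5]=C('g')+2=4+2=6
L[6]='g': occ=3, LF[6]=C('g')+3=4+3=7
L[7]='e': occ=1, LF[7]=C('e')+1=1+1=2

Answer: 1 4 3 0 5 6 7 2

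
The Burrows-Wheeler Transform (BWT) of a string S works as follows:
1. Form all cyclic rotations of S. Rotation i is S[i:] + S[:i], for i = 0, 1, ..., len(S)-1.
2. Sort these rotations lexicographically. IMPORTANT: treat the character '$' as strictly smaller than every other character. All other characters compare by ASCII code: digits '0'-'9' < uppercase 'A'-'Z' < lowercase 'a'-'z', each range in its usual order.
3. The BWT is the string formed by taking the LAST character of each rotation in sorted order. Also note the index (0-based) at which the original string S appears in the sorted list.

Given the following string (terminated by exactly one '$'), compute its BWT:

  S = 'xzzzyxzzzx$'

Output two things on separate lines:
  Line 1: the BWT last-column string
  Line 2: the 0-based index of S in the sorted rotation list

Answer: xzy$zzzzzxx
3

Derivation:
All 11 rotations (rotation i = S[i:]+S[:i]):
  rot[0] = xzzzyxzzzx$
  rot[1] = zzzyxzzzx$x
  rot[2] = zzyxzzzx$xz
  rot[3] = zyxzzzx$xzz
  rot[4] = yxzzzx$xzzz
  rot[5] = xzzzx$xzzzy
  rot[6] = zzzx$xzzzyx
  rot[7] = zzx$xzzzyxz
  rot[8] = zx$xzzzyxzz
  rot[9] = x$xzzzyxzzz
  rot[10] = $xzzzyxzzzx
Sorted (with $ < everything):
  sorted[0] = $xzzzyxzzzx  (last char: 'x')
  sorted[1] = x$xzzzyxzzz  (last char: 'z')
  sorted[2] = xzzzx$xzzzy  (last char: 'y')
  sorted[3] = xzzzyxzzzx$  (last char: '$')
  sorted[4] = yxzzzx$xzzz  (last char: 'z')
  sorted[5] = zx$xzzzyxzz  (last char: 'z')
  sorted[6] = zyxzzzx$xzz  (last char: 'z')
  sorted[7] = zzx$xzzzyxz  (last char: 'z')
  sorted[8] = zzyxzzzx$xz  (last char: 'z')
  sorted[9] = zzzx$xzzzyx  (last char: 'x')
  sorted[10] = zzzyxzzzx$x  (last char: 'x')
Last column: xzy$zzzzzxx
Original string S is at sorted index 3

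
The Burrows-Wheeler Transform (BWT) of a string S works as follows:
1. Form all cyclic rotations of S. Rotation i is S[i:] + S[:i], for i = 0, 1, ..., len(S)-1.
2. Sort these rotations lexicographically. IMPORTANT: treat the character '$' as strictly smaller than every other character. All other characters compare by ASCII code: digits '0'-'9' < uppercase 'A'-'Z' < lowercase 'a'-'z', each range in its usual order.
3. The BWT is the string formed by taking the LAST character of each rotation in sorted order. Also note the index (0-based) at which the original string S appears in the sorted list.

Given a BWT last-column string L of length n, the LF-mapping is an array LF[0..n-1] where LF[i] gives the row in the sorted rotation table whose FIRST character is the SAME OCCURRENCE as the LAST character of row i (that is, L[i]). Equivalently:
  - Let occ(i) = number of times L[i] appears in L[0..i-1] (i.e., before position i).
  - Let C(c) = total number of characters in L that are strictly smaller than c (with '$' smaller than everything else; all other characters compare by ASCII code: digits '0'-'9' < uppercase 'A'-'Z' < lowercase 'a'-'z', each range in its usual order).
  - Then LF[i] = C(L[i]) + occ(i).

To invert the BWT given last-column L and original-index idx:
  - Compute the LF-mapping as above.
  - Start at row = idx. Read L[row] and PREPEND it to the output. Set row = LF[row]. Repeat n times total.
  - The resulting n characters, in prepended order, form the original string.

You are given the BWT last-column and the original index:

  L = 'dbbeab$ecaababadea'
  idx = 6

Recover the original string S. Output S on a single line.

Answer: aeebaacbabadeabbd$

Derivation:
LF mapping: 13 7 8 15 1 9 0 16 12 2 3 10 4 11 5 14 17 6
Walk LF starting at row 6, prepending L[row]:
  step 1: row=6, L[6]='$', prepend. Next row=LF[6]=0
  step 2: row=0, L[0]='d', prepend. Next row=LF[0]=13
  step 3: row=13, L[13]='b', prepend. Next row=LF[13]=11
  step 4: row=11, L[11]='b', prepend. Next row=LF[11]=10
  step 5: row=10, L[10]='a', prepend. Next row=LF[10]=3
  step 6: row=3, L[3]='e', prepend. Next row=LF[3]=15
  step 7: row=15, L[15]='d', prepend. Next row=LF[15]=14
  step 8: row=14, L[14]='a', prepend. Next row=LF[14]=5
  step 9: row=5, L[5]='b', prepend. Next row=LF[5]=9
  step 10: row=9, L[9]='a', prepend. Next row=LF[9]=2
  step 11: row=2, L[2]='b', prepend. Next row=LF[2]=8
  step 12: row=8, L[8]='c', prepend. Next row=LF[8]=12
  step 13: row=12, L[12]='a', prepend. Next row=LF[12]=4
  step 14: row=4, L[4]='a', prepend. Next row=LF[4]=1
  step 15: row=1, L[1]='b', prepend. Next row=LF[1]=7
  step 16: row=7, L[7]='e', prepend. Next row=LF[7]=16
  step 17: row=16, L[16]='e', prepend. Next row=LF[16]=17
  step 18: row=17, L[17]='a', prepend. Next row=LF[17]=6
Reversed output: aeebaacbabadeabbd$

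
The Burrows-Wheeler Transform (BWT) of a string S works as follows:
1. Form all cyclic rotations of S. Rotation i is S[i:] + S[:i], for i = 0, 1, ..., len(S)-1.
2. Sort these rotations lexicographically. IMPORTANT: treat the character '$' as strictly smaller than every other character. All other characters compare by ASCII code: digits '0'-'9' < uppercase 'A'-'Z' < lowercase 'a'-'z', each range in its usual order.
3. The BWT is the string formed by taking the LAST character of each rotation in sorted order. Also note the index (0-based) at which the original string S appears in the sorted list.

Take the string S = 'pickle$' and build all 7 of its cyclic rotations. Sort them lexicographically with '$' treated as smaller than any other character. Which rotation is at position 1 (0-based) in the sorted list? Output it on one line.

Answer: ckle$pi

Derivation:
All 7 rotations (rotation i = S[i:]+S[:i]):
  rot[0] = pickle$
  rot[1] = ickle$p
  rot[2] = ckle$pi
  rot[3] = kle$pic
  rot[4] = le$pick
  rot[5] = e$pickl
  rot[6] = $pickle
Sorted (with $ < everything):
  sorted[0] = $pickle
  sorted[1] = ckle$pi
  sorted[2] = e$pickl
  sorted[3] = ickle$p
  sorted[4] = kle$pic
  sorted[5] = le$pick
  sorted[6] = pickle$
sorted[1] = ckle$pi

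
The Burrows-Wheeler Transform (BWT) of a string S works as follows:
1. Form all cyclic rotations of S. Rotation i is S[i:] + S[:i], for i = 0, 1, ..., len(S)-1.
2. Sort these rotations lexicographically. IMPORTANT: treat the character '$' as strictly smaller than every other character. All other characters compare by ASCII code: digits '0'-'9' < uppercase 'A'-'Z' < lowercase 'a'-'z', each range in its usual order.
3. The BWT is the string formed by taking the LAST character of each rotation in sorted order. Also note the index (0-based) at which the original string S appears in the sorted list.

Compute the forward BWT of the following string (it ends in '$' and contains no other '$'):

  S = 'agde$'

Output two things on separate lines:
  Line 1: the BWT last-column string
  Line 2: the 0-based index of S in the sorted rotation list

Answer: e$gda
1

Derivation:
All 5 rotations (rotation i = S[i:]+S[:i]):
  rot[0] = agde$
  rot[1] = gde$a
  rot[2] = de$ag
  rot[3] = e$agd
  rot[4] = $agde
Sorted (with $ < everything):
  sorted[0] = $agde  (last char: 'e')
  sorted[1] = agde$  (last char: '$')
  sorted[2] = de$ag  (last char: 'g')
  sorted[3] = e$agd  (last char: 'd')
  sorted[4] = gde$a  (last char: 'a')
Last column: e$gda
Original string S is at sorted index 1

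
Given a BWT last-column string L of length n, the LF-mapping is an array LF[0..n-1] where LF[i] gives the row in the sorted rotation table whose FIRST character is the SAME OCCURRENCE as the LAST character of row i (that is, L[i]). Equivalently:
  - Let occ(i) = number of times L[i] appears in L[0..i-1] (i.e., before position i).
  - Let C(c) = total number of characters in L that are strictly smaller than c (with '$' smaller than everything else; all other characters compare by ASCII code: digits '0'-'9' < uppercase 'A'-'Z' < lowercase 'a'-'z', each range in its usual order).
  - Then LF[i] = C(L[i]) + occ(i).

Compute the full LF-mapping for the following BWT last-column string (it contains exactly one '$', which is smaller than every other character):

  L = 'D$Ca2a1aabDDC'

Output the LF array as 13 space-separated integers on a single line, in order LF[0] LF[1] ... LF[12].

Answer: 5 0 3 8 2 9 1 10 11 12 6 7 4

Derivation:
Char counts: '$':1, '1':1, '2':1, 'C':2, 'D':3, 'a':4, 'b':1
C (first-col start): C('$')=0, C('1')=1, C('2')=2, C('C')=3, C('D')=5, C('a')=8, C('b')=12
L[0]='D': occ=0, LF[0]=C('D')+0=5+0=5
L[1]='$': occ=0, LF[1]=C('$')+0=0+0=0
L[2]='C': occ=0, LF[2]=C('C')+0=3+0=3
L[3]='a': occ=0, LF[3]=C('a')+0=8+0=8
L[4]='2': occ=0, LF[4]=C('2')+0=2+0=2
L[5]='a': occ=1, LF[5]=C('a')+1=8+1=9
L[6]='1': occ=0, LF[6]=C('1')+0=1+0=1
L[7]='a': occ=2, LF[7]=C('a')+2=8+2=10
L[8]='a': occ=3, LF[8]=C('a')+3=8+3=11
L[9]='b': occ=0, LF[9]=C('b')+0=12+0=12
L[10]='D': occ=1, LF[10]=C('D')+1=5+1=6
L[11]='D': occ=2, LF[11]=C('D')+2=5+2=7
L[12]='C': occ=1, LF[12]=C('C')+1=3+1=4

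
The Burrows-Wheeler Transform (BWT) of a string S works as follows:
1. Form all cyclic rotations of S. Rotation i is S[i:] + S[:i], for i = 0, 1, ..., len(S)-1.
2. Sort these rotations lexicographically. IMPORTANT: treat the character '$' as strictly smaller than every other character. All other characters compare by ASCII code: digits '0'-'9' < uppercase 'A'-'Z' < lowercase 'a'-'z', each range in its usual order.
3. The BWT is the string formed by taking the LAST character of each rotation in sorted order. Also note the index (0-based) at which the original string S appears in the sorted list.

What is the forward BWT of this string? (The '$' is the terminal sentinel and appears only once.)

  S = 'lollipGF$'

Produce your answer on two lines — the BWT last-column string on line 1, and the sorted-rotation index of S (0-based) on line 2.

Answer: FGpllo$li
6

Derivation:
All 9 rotations (rotation i = S[i:]+S[:i]):
  rot[0] = lollipGF$
  rot[1] = ollipGF$l
  rot[2] = llipGF$lo
  rot[3] = lipGF$lol
  rot[4] = ipGF$loll
  rot[5] = pGF$lolli
  rot[6] = GF$lollip
  rot[7] = F$lollipG
  rot[8] = $lollipGF
Sorted (with $ < everything):
  sorted[0] = $lollipGF  (last char: 'F')
  sorted[1] = F$lollipG  (last char: 'G')
  sorted[2] = GF$lollip  (last char: 'p')
  sorted[3] = ipGF$loll  (last char: 'l')
  sorted[4] = lipGF$lol  (last char: 'l')
  sorted[5] = llipGF$lo  (last char: 'o')
  sorted[6] = lollipGF$  (last char: '$')
  sorted[7] = ollipGF$l  (last char: 'l')
  sorted[8] = pGF$lolli  (last char: 'i')
Last column: FGpllo$li
Original string S is at sorted index 6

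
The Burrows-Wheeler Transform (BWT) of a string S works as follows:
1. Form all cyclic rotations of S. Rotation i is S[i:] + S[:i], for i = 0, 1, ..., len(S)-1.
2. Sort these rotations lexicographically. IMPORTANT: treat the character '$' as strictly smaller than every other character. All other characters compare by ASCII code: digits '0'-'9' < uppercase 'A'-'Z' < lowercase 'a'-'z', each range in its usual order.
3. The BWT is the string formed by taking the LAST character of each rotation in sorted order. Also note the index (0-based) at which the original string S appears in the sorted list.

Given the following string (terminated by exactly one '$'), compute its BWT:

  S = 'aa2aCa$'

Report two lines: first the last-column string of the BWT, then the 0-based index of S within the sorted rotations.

All 7 rotations (rotation i = S[i:]+S[:i]):
  rot[0] = aa2aCa$
  rot[1] = a2aCa$a
  rot[2] = 2aCa$aa
  rot[3] = aCa$aa2
  rot[4] = Ca$aa2a
  rot[5] = a$aa2aC
  rot[6] = $aa2aCa
Sorted (with $ < everything):
  sorted[0] = $aa2aCa  (last char: 'a')
  sorted[1] = 2aCa$aa  (last char: 'a')
  sorted[2] = Ca$aa2a  (last char: 'a')
  sorted[3] = a$aa2aC  (last char: 'C')
  sorted[4] = a2aCa$a  (last char: 'a')
  sorted[5] = aCa$aa2  (last char: '2')
  sorted[6] = aa2aCa$  (last char: '$')
Last column: aaaCa2$
Original string S is at sorted index 6

Answer: aaaCa2$
6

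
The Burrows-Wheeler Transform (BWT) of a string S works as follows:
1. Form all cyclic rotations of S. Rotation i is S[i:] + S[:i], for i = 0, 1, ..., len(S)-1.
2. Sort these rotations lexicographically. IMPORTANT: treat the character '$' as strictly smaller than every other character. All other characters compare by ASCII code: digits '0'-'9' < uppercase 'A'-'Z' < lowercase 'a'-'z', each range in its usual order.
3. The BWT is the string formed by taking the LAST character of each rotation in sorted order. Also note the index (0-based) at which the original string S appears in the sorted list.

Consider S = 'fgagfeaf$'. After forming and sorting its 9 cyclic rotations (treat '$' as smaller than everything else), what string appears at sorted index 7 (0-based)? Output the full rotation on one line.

All 9 rotations (rotation i = S[i:]+S[:i]):
  rot[0] = fgagfeaf$
  rot[1] = gagfeaf$f
  rot[2] = agfeaf$fg
  rot[3] = gfeaf$fga
  rot[4] = feaf$fgag
  rot[5] = eaf$fgagf
  rot[6] = af$fgagfe
  rot[7] = f$fgagfea
  rot[8] = $fgagfeaf
Sorted (with $ < everything):
  sorted[0] = $fgagfeaf
  sorted[1] = af$fgagfe
  sorted[2] = agfeaf$fg
  sorted[3] = eaf$fgagf
  sorted[4] = f$fgagfea
  sorted[5] = feaf$fgag
  sorted[6] = fgagfeaf$
  sorted[7] = gagfeaf$f
  sorted[8] = gfeaf$fga
sorted[7] = gagfeaf$f

Answer: gagfeaf$f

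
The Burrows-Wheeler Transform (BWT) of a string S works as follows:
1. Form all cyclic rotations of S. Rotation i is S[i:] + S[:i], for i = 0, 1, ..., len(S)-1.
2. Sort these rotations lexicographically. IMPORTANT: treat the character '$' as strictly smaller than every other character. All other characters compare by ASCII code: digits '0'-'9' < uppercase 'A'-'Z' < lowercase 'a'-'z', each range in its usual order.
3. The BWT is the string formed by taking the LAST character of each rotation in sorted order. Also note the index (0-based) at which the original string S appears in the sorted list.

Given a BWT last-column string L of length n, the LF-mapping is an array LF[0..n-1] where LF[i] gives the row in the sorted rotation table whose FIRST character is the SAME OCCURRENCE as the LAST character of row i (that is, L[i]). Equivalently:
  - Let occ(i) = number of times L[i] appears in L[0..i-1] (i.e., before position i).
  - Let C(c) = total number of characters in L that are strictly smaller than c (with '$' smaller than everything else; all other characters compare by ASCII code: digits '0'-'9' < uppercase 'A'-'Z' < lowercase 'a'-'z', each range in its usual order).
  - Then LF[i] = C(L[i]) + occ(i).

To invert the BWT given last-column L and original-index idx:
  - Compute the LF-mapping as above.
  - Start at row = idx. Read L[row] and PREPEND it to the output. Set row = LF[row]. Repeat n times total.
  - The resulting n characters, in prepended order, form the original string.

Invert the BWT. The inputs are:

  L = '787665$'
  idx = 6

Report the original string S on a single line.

LF mapping: 4 6 5 2 3 1 0
Walk LF starting at row 6, prepending L[row]:
  step 1: row=6, L[6]='$', prepend. Next row=LF[6]=0
  step 2: row=0, L[0]='7', prepend. Next row=LF[0]=4
  step 3: row=4, L[4]='6', prepend. Next row=LF[4]=3
  step 4: row=3, L[3]='6', prepend. Next row=LF[3]=2
  step 5: row=2, L[2]='7', prepend. Next row=LF[2]=5
  step 6: row=5, L[5]='5', prepend. Next row=LF[5]=1
  step 7: row=1, L[1]='8', prepend. Next row=LF[1]=6
Reversed output: 857667$

Answer: 857667$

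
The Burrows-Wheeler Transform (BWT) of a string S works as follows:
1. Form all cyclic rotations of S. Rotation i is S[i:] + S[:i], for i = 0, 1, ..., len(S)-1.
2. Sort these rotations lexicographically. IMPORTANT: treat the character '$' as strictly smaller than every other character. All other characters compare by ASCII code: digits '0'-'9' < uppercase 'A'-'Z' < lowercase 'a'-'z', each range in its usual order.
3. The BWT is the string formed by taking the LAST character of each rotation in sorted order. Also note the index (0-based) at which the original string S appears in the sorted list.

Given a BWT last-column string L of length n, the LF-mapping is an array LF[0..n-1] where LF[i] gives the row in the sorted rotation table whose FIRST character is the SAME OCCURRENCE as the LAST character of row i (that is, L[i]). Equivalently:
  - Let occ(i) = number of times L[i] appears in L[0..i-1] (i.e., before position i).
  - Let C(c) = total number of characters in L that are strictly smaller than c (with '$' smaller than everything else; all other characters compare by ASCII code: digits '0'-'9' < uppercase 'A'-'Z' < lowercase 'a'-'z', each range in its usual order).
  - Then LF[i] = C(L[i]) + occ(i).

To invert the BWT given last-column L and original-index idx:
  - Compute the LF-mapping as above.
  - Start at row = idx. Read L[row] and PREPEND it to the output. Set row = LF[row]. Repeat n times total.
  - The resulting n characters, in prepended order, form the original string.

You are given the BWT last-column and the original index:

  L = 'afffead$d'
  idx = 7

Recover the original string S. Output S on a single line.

Answer: faedfdfa$

Derivation:
LF mapping: 1 6 7 8 5 2 3 0 4
Walk LF starting at row 7, prepending L[row]:
  step 1: row=7, L[7]='$', prepend. Next row=LF[7]=0
  step 2: row=0, L[0]='a', prepend. Next row=LF[0]=1
  step 3: row=1, L[1]='f', prepend. Next row=LF[1]=6
  step 4: row=6, L[6]='d', prepend. Next row=LF[6]=3
  step 5: row=3, L[3]='f', prepend. Next row=LF[3]=8
  step 6: row=8, L[8]='d', prepend. Next row=LF[8]=4
  step 7: row=4, L[4]='e', prepend. Next row=LF[4]=5
  step 8: row=5, L[5]='a', prepend. Next row=LF[5]=2
  step 9: row=2, L[2]='f', prepend. Next row=LF[2]=7
Reversed output: faedfdfa$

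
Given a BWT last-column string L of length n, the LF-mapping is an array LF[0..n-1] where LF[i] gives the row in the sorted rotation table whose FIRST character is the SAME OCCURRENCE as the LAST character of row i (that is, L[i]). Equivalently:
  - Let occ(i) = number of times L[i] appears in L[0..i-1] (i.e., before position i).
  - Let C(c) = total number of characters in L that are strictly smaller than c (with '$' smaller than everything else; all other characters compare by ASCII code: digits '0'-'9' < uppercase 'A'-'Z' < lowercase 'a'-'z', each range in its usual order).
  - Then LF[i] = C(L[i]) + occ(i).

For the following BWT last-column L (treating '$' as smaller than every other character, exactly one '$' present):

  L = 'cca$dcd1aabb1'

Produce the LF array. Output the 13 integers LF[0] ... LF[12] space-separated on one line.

Answer: 8 9 3 0 11 10 12 1 4 5 6 7 2

Derivation:
Char counts: '$':1, '1':2, 'a':3, 'b':2, 'c':3, 'd':2
C (first-col start): C('$')=0, C('1')=1, C('a')=3, C('b')=6, C('c')=8, C('d')=11
L[0]='c': occ=0, LF[0]=C('c')+0=8+0=8
L[1]='c': occ=1, LF[1]=C('c')+1=8+1=9
L[2]='a': occ=0, LF[2]=C('a')+0=3+0=3
L[3]='$': occ=0, LF[3]=C('$')+0=0+0=0
L[4]='d': occ=0, LF[4]=C('d')+0=11+0=11
L[5]='c': occ=2, LF[5]=C('c')+2=8+2=10
L[6]='d': occ=1, LF[6]=C('d')+1=11+1=12
L[7]='1': occ=0, LF[7]=C('1')+0=1+0=1
L[8]='a': occ=1, LF[8]=C('a')+1=3+1=4
L[9]='a': occ=2, LF[9]=C('a')+2=3+2=5
L[10]='b': occ=0, LF[10]=C('b')+0=6+0=6
L[11]='b': occ=1, LF[11]=C('b')+1=6+1=7
L[12]='1': occ=1, LF[12]=C('1')+1=1+1=2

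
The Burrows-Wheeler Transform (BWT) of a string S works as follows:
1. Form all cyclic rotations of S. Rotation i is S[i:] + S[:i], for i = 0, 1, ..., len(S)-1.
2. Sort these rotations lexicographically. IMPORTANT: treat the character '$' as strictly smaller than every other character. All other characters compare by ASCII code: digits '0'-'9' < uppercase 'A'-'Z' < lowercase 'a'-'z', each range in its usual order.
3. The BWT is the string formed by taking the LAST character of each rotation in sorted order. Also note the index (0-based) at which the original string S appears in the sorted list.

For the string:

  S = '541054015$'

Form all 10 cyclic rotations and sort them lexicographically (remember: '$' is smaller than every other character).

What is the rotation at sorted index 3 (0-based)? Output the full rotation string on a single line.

Answer: 1054015$54

Derivation:
All 10 rotations (rotation i = S[i:]+S[:i]):
  rot[0] = 541054015$
  rot[1] = 41054015$5
  rot[2] = 1054015$54
  rot[3] = 054015$541
  rot[4] = 54015$5410
  rot[5] = 4015$54105
  rot[6] = 015$541054
  rot[7] = 15$5410540
  rot[8] = 5$54105401
  rot[9] = $541054015
Sorted (with $ < everything):
  sorted[0] = $541054015
  sorted[1] = 015$541054
  sorted[2] = 054015$541
  sorted[3] = 1054015$54
  sorted[4] = 15$5410540
  sorted[5] = 4015$54105
  sorted[6] = 41054015$5
  sorted[7] = 5$54105401
  sorted[8] = 54015$5410
  sorted[9] = 541054015$
sorted[3] = 1054015$54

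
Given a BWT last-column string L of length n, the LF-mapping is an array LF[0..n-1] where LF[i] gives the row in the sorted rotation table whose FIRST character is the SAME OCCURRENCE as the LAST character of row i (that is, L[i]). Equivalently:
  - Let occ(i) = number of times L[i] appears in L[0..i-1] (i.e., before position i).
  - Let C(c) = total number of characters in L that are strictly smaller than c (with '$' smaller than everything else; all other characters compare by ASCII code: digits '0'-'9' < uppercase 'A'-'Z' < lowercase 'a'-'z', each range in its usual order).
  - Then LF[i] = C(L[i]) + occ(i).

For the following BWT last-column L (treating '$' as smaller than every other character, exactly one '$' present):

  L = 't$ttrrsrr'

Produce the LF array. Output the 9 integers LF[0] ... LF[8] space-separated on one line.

Answer: 6 0 7 8 1 2 5 3 4

Derivation:
Char counts: '$':1, 'r':4, 's':1, 't':3
C (first-col start): C('$')=0, C('r')=1, C('s')=5, C('t')=6
L[0]='t': occ=0, LF[0]=C('t')+0=6+0=6
L[1]='$': occ=0, LF[1]=C('$')+0=0+0=0
L[2]='t': occ=1, LF[2]=C('t')+1=6+1=7
L[3]='t': occ=2, LF[3]=C('t')+2=6+2=8
L[4]='r': occ=0, LF[4]=C('r')+0=1+0=1
L[5]='r': occ=1, LF[5]=C('r')+1=1+1=2
L[6]='s': occ=0, LF[6]=C('s')+0=5+0=5
L[7]='r': occ=2, LF[7]=C('r')+2=1+2=3
L[8]='r': occ=3, LF[8]=C('r')+3=1+3=4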